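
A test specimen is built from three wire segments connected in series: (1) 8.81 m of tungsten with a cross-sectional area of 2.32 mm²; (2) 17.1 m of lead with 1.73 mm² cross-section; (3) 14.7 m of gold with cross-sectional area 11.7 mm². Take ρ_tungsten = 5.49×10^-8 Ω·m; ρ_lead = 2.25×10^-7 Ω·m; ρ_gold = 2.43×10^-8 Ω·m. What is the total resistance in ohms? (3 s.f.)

2.46 Ω

Seg 1: A = 2.32 mm² = 2.320e-06 m²
R_1 = (5.49×10^-8)(8.81)/(2.320e-06) = 0.2085 Ω
Seg 2: A = 1.73 mm² = 1.730e-06 m²
R_2 = (2.25×10^-7)(17.1)/(1.730e-06) = 2.224 Ω
Seg 3: A = 11.7 mm² = 1.170e-05 m²
R_3 = (2.43×10^-8)(14.7)/(1.170e-05) = 0.03053 Ω
R_total = R_1 + R_2 + R_3 = 2.46 Ω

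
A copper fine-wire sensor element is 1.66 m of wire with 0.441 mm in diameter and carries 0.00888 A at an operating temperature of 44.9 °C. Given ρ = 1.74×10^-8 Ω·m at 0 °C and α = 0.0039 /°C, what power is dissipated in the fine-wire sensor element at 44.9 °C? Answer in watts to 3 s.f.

1.75×10^-5 W

A = π(d/2)² = π(2.2050e-04 m)² = 1.527e-07 m²
R₍0₎ = ρL/A = (1.74×10^-8)(1.66)/(1.527e-07) = 0.1891 Ω
R₍44.9₎ = R₍0₎(1 + αΔT) = 0.1891 × (1 + 0.0039×44.9) = 0.2222 Ω
P = I²R = (0.00888)² × 0.2222 = 1.75×10^-5 W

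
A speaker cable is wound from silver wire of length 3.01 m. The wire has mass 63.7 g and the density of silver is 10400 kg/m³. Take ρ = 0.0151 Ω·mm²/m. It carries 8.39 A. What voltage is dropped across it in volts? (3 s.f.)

0.187 V

ρ = 0.0151 Ω·mm²/m = 1.51×10^-8 Ω·m
A = m/(density·L) = 0.0637/(10400×3.01) = 2.0349e-06 m²
R = ρL/A = (1.51×10^-8)(3.01)/(2.0349e-06) = 0.02234 Ω
V = IR = 8.39 × 0.02234 = 0.187 V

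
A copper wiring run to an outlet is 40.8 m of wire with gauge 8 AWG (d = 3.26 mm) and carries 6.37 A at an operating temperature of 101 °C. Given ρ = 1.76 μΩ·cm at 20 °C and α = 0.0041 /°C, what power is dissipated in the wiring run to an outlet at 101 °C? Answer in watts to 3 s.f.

ρ = 1.76 μΩ·cm = 1.76×10^-8 Ω·m
A = π(3.26/2 mm)² = π(1.6300e-03 m)² = 8.347e-06 m²
R₍20₎ = ρL/A = (1.76×10^-8)(40.8)/(8.347e-06) = 0.08603 Ω
R₍101₎ = R₍20₎(1 + αΔT) = 0.08603 × (1 + 0.0041×81) = 0.1146 Ω
P = I²R = (6.37)² × 0.1146 = 4.65 W

4.65 W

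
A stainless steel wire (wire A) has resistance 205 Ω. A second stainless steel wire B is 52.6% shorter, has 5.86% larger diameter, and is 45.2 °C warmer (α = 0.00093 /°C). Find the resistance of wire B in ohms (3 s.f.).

R ∝ ρL/d² with ρ ∝ (1+αΔT), so R_B/R_A = (1 − 52.6/100) × (1 + 5.86/100)⁻² × (1 + 0.00093×45.2)
= 0.474 × 0.8923 × 1.042 = 0.4408
R_B = 0.4408 × 205 = 90.4 Ω

90.4 Ω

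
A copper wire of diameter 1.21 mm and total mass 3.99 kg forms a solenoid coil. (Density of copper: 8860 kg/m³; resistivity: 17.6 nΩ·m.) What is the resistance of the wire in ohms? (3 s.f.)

5.99 Ω

ρ = 17.6 nΩ·m = 1.76×10^-8 Ω·m
A = π(d/2)² = π(6.0500e-04 m)² = 1.1499e-06 m²
L = m/(density·A) = 3.99/(8860×1.1499e-06) = 391.6 m
R = ρL/A = (1.76×10^-8)(391.6)/(1.1499e-06) = 5.99 Ω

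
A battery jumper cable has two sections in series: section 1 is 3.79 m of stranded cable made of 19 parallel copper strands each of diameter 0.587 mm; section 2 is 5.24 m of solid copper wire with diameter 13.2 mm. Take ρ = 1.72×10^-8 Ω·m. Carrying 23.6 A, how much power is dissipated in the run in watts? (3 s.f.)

Section 1: A_strand = π(2.9350e-04)² = 2.706e-07 m²; R₁ = ρL/(N·A_s) = (1.72×10^-8)(3.79)/(19×2.706e-07) = 0.01268 Ω
Section 2: A = π(d/2)² = π(6.6000e-03 m)² = 1.368e-04 m²
R₂ = (1.72×10^-8)(5.24)/(1.368e-04) = 6.586×10^-4 Ω
R = R₁ + R₂ = 0.01334 Ω
P = I²R = (23.6)² × 0.01334 = 7.43 W

7.43 W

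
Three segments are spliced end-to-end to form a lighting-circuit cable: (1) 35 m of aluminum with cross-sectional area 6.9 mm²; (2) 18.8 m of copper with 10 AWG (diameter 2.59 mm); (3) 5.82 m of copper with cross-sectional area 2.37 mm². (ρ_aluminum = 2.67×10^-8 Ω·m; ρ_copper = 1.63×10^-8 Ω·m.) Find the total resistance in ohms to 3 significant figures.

Seg 1: A = 6.9 mm² = 6.900e-06 m²
R_1 = (2.67×10^-8)(35)/(6.900e-06) = 0.1354 Ω
Seg 2: A = π(2.59/2 mm)² = π(1.2950e-03 m)² = 5.269e-06 m²
R_2 = (1.63×10^-8)(18.8)/(5.269e-06) = 0.05816 Ω
Seg 3: A = 2.37 mm² = 2.370e-06 m²
R_3 = (1.63×10^-8)(5.82)/(2.370e-06) = 0.04003 Ω
R_total = R_1 + R_2 + R_3 = 0.234 Ω

0.234 Ω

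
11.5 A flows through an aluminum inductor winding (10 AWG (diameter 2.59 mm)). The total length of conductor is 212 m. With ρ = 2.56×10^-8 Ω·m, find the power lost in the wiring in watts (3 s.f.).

A = π(2.59/2 mm)² = π(1.2950e-03 m)² = 5.269e-06 m²
R = ρL/A = (2.56×10^-8)(212)/(5.269e-06) = 1.03 Ω
P = I²R = (11.5)² × 1.03 = 136 W

136 W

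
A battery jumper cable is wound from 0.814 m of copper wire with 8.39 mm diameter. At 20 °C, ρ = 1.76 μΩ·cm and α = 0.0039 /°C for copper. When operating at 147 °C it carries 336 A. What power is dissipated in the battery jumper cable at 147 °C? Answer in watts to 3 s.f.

ρ = 1.76 μΩ·cm = 1.76×10^-8 Ω·m
A = π(d/2)² = π(4.1950e-03 m)² = 5.529e-05 m²
R₍20₎ = ρL/A = (1.76×10^-8)(0.814)/(5.529e-05) = 2.591×10^-4 Ω
R₍147₎ = R₍20₎(1 + αΔT) = 2.591×10^-4 × (1 + 0.0039×127) = 3.875×10^-4 Ω
P = I²R = (336)² × 3.875×10^-4 = 43.7 W

43.7 W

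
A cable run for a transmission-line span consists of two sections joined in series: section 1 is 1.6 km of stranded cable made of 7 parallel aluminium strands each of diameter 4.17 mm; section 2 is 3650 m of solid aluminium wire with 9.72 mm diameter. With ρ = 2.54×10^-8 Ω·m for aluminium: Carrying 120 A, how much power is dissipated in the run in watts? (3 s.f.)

Section 1: A_strand = π(2.0850e-03)² = 1.366e-05 m²; R₁ = ρL/(N·A_s) = (2.54×10^-8)(1600)/(7×1.366e-05) = 0.4251 Ω
Section 2: A = π(d/2)² = π(4.8600e-03 m)² = 7.420e-05 m²
R₂ = (2.54×10^-8)(3650)/(7.420e-05) = 1.249 Ω
R = R₁ + R₂ = 1.675 Ω
P = I²R = (120)² × 1.675 = 24100 W

24100 W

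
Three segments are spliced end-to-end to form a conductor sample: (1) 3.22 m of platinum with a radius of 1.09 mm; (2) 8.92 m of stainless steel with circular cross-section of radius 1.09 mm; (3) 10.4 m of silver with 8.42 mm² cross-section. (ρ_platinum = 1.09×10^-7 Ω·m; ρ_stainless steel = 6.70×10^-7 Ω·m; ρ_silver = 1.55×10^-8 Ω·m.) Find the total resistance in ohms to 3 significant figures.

1.71 Ω

Seg 1: A = πr² = π(1.0900e-03 m)² = 3.733e-06 m²
R_1 = (1.09×10^-7)(3.22)/(3.733e-06) = 0.09403 Ω
Seg 2: A = πr² = π(1.0900e-03 m)² = 3.733e-06 m²
R_2 = (6.70×10^-7)(8.92)/(3.733e-06) = 1.601 Ω
Seg 3: A = 8.42 mm² = 8.420e-06 m²
R_3 = (1.55×10^-8)(10.4)/(8.420e-06) = 0.01914 Ω
R_total = R_1 + R_2 + R_3 = 1.71 Ω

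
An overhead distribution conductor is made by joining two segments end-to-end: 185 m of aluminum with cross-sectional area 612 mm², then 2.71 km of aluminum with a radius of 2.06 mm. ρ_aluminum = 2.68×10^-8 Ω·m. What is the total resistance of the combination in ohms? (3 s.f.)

5.46 Ω

Segment 1: A = 612 mm² = 6.120e-04 m²
R₁ = ρL/A = (2.68×10^-8)(185)/(6.120e-04) = 0.008101 Ω
Segment 2: A = πr² = π(2.0600e-03 m)² = 1.333e-05 m²
R₂ = (2.68×10^-8)(2710)/(1.333e-05) = 5.448 Ω
R = R₁ + R₂ = 5.46 Ω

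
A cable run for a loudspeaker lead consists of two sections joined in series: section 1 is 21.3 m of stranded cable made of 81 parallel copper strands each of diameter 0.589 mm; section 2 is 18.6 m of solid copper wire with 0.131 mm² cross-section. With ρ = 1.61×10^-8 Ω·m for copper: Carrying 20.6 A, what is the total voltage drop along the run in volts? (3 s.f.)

47.4 V

Section 1: A_strand = π(2.9450e-04)² = 2.725e-07 m²; R₁ = ρL/(N·A_s) = (1.61×10^-8)(21.3)/(81×2.725e-07) = 0.01554 Ω
Section 2: A = 0.131 mm² = 1.310e-07 m²
R₂ = (1.61×10^-8)(18.6)/(1.310e-07) = 2.286 Ω
R = R₁ + R₂ = 2.301 Ω
V = IR = 20.6 × 2.301 = 47.4 V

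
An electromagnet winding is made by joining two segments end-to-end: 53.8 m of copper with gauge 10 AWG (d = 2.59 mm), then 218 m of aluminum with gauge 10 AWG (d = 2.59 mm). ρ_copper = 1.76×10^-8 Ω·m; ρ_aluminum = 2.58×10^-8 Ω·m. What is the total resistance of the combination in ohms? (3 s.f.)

Segment 1: A = π(2.59/2 mm)² = π(1.2950e-03 m)² = 5.269e-06 m²
R₁ = ρL/A = (1.76×10^-8)(53.8)/(5.269e-06) = 0.1797 Ω
R₂ = (2.58×10^-8)(218)/(5.269e-06) = 1.068 Ω
R = R₁ + R₂ = 1.25 Ω

1.25 Ω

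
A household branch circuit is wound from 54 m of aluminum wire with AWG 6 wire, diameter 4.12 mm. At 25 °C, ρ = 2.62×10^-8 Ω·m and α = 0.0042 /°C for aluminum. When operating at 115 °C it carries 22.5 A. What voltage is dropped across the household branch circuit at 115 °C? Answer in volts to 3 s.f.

3.29 V

A = π(4.12/2 mm)² = π(2.0600e-03 m)² = 1.333e-05 m²
R₍25₎ = ρL/A = (2.62×10^-8)(54)/(1.333e-05) = 0.1061 Ω
R₍115₎ = R₍25₎(1 + αΔT) = 0.1061 × (1 + 0.0042×90) = 0.1462 Ω
V = IR = 22.5 × 0.1462 = 3.29 V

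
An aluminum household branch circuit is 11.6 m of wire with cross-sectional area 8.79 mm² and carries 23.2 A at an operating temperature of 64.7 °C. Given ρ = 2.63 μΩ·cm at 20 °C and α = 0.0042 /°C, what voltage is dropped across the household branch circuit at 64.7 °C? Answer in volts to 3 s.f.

0.956 V

ρ = 2.63 μΩ·cm = 2.63×10^-8 Ω·m
A = 8.79 mm² = 8.790e-06 m²
R₍20₎ = ρL/A = (2.63×10^-8)(11.6)/(8.790e-06) = 0.03471 Ω
R₍64.7₎ = R₍20₎(1 + αΔT) = 0.03471 × (1 + 0.0042×44.7) = 0.04122 Ω
V = IR = 23.2 × 0.04122 = 0.956 V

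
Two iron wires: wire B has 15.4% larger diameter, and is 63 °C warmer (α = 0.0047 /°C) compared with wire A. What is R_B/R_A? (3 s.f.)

R ∝ ρL/d² with ρ ∝ (1+αΔT), so R_B/R_A = (1 + 15.4/100)⁻² × (1 + 0.0047×63)
= 0.7509 × 1.296 = 0.973

0.973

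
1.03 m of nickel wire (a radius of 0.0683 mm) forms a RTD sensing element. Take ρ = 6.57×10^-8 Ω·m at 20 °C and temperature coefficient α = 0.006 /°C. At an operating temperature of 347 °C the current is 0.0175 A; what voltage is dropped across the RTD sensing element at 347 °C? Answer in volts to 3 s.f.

A = πr² = π(6.8300e-05 m)² = 1.466e-08 m²
R₍20₎ = ρL/A = (6.57×10^-8)(1.03)/(1.466e-08) = 4.618 Ω
R₍347₎ = R₍20₎(1 + αΔT) = 4.618 × (1 + 0.006×327) = 13.68 Ω
V = IR = 0.0175 × 13.68 = 0.239 V

0.239 V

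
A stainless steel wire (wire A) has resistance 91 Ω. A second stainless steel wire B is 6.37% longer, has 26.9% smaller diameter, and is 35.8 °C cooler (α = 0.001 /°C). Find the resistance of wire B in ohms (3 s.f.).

175 Ω

R ∝ ρL/d² with ρ ∝ (1+αΔT), so R_B/R_A = (1 + 6.37/100) × (1 − 26.9/100)⁻² × (1 − 0.001×35.8)
= 1.064 × 1.871 × 0.9642 = 1.919
R_B = 1.919 × 91 = 175 Ω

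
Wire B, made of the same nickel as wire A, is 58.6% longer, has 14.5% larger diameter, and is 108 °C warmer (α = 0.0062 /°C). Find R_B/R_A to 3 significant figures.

2.02

R ∝ ρL/d² with ρ ∝ (1+αΔT), so R_B/R_A = (1 + 58.6/100) × (1 + 14.5/100)⁻² × (1 + 0.0062×108)
= 1.586 × 0.7628 × 1.67 = 2.02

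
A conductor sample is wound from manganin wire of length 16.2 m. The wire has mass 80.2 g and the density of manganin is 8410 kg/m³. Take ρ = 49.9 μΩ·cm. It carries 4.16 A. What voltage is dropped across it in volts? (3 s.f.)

ρ = 49.9 μΩ·cm = 4.99×10^-7 Ω·m
A = m/(density·L) = 0.0802/(8410×16.2) = 5.8866e-07 m²
R = ρL/A = (4.99×10^-7)(16.2)/(5.8866e-07) = 13.73 Ω
V = IR = 4.16 × 13.73 = 57.1 V

57.1 V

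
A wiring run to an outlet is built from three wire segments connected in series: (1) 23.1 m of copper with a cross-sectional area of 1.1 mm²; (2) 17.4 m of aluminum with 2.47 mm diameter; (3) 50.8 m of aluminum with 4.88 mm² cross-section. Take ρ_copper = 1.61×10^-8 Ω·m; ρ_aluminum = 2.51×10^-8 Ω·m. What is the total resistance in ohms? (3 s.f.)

Seg 1: A = 1.1 mm² = 1.100e-06 m²
R_1 = (1.61×10^-8)(23.1)/(1.100e-06) = 0.3381 Ω
Seg 2: A = π(d/2)² = π(1.2350e-03 m)² = 4.792e-06 m²
R_2 = (2.51×10^-8)(17.4)/(4.792e-06) = 0.09115 Ω
Seg 3: A = 4.88 mm² = 4.880e-06 m²
R_3 = (2.51×10^-8)(50.8)/(4.880e-06) = 0.2613 Ω
R_total = R_1 + R_2 + R_3 = 0.691 Ω

0.691 Ω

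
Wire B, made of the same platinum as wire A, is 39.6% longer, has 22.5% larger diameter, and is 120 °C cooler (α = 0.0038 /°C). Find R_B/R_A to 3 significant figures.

R ∝ ρL/d² with ρ ∝ (1+αΔT), so R_B/R_A = (1 + 39.6/100) × (1 + 22.5/100)⁻² × (1 − 0.0038×120)
= 1.396 × 0.6664 × 0.544 = 0.506

0.506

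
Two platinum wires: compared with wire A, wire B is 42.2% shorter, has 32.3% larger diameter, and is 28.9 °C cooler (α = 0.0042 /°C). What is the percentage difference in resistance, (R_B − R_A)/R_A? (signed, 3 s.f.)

-71.0%

R ∝ ρL/d² with ρ ∝ (1+αΔT), so R_B/R_A = (1 − 42.2/100) × (1 + 32.3/100)⁻² × (1 − 0.0042×28.9)
= 0.578 × 0.5713 × 0.8786 = 0.2901
(R_B − R_A)/R_A = 0.2901 − 1 = -71.0%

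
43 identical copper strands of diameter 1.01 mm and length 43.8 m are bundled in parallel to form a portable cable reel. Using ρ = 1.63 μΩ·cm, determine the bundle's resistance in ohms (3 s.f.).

0.0207 Ω

ρ = 1.63 μΩ·cm = 1.63×10^-8 Ω·m
A_strand = π(5.0500e-04 m)² = 8.012e-07 m²
R_strand = ρL/A = (1.63×10^-8)(43.8)/(8.012e-07) = 0.8911 Ω
R_total = R_strand/N = 0.8911/43 = 0.0207 Ω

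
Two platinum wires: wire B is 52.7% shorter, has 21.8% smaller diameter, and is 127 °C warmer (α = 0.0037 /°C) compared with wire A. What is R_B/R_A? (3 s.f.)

R ∝ ρL/d² with ρ ∝ (1+αΔT), so R_B/R_A = (1 − 52.7/100) × (1 − 21.8/100)⁻² × (1 + 0.0037×127)
= 0.473 × 1.635 × 1.47 = 1.14

1.14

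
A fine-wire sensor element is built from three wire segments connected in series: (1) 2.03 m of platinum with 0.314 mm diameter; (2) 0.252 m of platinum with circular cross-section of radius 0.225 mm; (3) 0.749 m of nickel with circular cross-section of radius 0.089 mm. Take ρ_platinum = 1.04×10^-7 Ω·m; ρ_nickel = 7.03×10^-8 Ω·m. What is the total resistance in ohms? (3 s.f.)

Seg 1: A = π(d/2)² = π(1.5700e-04 m)² = 7.744e-08 m²
R_1 = (1.04×10^-7)(2.03)/(7.744e-08) = 2.726 Ω
Seg 2: A = πr² = π(2.2500e-04 m)² = 1.590e-07 m²
R_2 = (1.04×10^-7)(0.252)/(1.590e-07) = 0.1648 Ω
Seg 3: A = πr² = π(8.9000e-05 m)² = 2.488e-08 m²
R_3 = (7.03×10^-8)(0.749)/(2.488e-08) = 2.116 Ω
R_total = R_1 + R_2 + R_3 = 5.01 Ω

5.01 Ω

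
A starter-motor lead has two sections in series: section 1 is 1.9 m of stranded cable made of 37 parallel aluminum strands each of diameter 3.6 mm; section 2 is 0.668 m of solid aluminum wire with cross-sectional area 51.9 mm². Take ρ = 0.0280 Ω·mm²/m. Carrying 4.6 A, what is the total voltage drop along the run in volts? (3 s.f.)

ρ = 0.0280 Ω·mm²/m = 2.80×10^-8 Ω·m
Section 1: A_strand = π(1.8000e-03)² = 1.018e-05 m²; R₁ = ρL/(N·A_s) = (2.80×10^-8)(1.9)/(37×1.018e-05) = 1.413×10^-4 Ω
Section 2: A = 51.9 mm² = 5.190e-05 m²
R₂ = (2.80×10^-8)(0.668)/(5.190e-05) = 3.604×10^-4 Ω
R = R₁ + R₂ = 5.016×10^-4 Ω
V = IR = 4.6 × 5.016×10^-4 = 0.00231 V

0.00231 V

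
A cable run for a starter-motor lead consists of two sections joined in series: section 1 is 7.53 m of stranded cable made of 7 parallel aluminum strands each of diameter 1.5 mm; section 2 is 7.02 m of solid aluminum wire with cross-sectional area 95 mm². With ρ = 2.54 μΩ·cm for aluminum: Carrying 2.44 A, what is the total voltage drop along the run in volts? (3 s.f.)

ρ = 2.54 μΩ·cm = 2.54×10^-8 Ω·m
Section 1: A_strand = π(7.5000e-04)² = 1.767e-06 m²; R₁ = ρL/(N·A_s) = (2.54×10^-8)(7.53)/(7×1.767e-06) = 0.01546 Ω
Section 2: A = 95 mm² = 9.500e-05 m²
R₂ = (2.54×10^-8)(7.02)/(9.500e-05) = 0.001877 Ω
R = R₁ + R₂ = 0.01734 Ω
V = IR = 2.44 × 0.01734 = 0.0423 V

0.0423 V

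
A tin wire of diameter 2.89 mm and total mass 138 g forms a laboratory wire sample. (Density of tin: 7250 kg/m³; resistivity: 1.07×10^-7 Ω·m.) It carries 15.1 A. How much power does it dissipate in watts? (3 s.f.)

10.8 W

A = π(d/2)² = π(1.4450e-03 m)² = 6.5597e-06 m²
L = m/(density·A) = 0.138/(7250×6.5597e-06) = 2.902 m
R = ρL/A = (1.07×10^-7)(2.902)/(6.5597e-06) = 0.04733 Ω
P = I²R = (15.1)² × 0.04733 = 10.8 W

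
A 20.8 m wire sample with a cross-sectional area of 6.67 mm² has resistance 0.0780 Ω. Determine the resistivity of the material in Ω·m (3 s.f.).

A = 6.67 mm² = 6.670e-06 m²
ρ = RA/L = (0.078)(6.670e-06)/(20.8) = 2.50×10^-8 Ω·m

2.50×10^-8 Ω·m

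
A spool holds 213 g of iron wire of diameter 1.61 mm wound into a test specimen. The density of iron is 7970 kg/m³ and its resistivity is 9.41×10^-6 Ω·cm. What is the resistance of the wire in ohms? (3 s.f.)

0.607 Ω

ρ = 9.41×10^-6 Ω·cm = 9.41×10^-8 Ω·m
A = π(d/2)² = π(8.0500e-04 m)² = 2.0358e-06 m²
L = m/(density·A) = 0.213/(7970×2.0358e-06) = 13.13 m
R = ρL/A = (9.41×10^-8)(13.13)/(2.0358e-06) = 0.607 Ω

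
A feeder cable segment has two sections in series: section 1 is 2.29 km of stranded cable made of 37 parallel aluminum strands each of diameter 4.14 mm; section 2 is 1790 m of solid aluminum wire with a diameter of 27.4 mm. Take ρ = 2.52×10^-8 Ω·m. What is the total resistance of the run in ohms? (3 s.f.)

Section 1: A_strand = π(2.0700e-03)² = 1.346e-05 m²; R₁ = ρL/(N·A_s) = (2.52×10^-8)(2290)/(37×1.346e-05) = 0.1159 Ω
Section 2: A = π(d/2)² = π(1.3700e-02 m)² = 5.896e-04 m²
R₂ = (2.52×10^-8)(1790)/(5.896e-04) = 0.0765 Ω
R = R₁ + R₂ = 0.192 Ω

0.192 Ω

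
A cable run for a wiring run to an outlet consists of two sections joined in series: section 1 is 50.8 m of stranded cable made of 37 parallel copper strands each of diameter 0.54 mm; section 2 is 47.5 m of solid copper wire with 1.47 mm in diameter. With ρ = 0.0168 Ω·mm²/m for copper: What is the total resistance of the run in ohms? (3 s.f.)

ρ = 0.0168 Ω·mm²/m = 1.68×10^-8 Ω·m
Section 1: A_strand = π(2.7000e-04)² = 2.290e-07 m²; R₁ = ρL/(N·A_s) = (1.68×10^-8)(50.8)/(37×2.290e-07) = 0.1007 Ω
Section 2: A = π(d/2)² = π(7.3500e-04 m)² = 1.697e-06 m²
R₂ = (1.68×10^-8)(47.5)/(1.697e-06) = 0.4702 Ω
R = R₁ + R₂ = 0.571 Ω

0.571 Ω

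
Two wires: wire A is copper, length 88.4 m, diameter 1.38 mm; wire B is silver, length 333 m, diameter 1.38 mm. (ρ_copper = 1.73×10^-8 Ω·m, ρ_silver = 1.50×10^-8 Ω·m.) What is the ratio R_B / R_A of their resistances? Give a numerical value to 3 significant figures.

3.27

R ∝ ρL/d², so R_B/R_A = (ρ_B/ρ_A) × (L_B/L_A)
= (1.50×10^-8/1.73×10^-8) × (333/88.4) = 3.27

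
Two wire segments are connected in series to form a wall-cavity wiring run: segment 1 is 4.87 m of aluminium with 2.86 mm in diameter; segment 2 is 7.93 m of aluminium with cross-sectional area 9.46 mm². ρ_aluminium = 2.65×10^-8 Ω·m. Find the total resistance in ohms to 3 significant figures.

0.0423 Ω

Segment 1: A = π(d/2)² = π(1.4300e-03 m)² = 6.424e-06 m²
R₁ = ρL/A = (2.65×10^-8)(4.87)/(6.424e-06) = 0.02009 Ω
Segment 2: A = 9.46 mm² = 9.460e-06 m²
R₂ = (2.65×10^-8)(7.93)/(9.460e-06) = 0.02221 Ω
R = R₁ + R₂ = 0.0423 Ω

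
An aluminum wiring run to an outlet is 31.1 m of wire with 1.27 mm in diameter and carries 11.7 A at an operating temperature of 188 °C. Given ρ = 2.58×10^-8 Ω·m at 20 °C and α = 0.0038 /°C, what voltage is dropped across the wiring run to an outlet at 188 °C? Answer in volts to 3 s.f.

A = π(d/2)² = π(6.3500e-04 m)² = 1.267e-06 m²
R₍20₎ = ρL/A = (2.58×10^-8)(31.1)/(1.267e-06) = 0.6334 Ω
R₍188₎ = R₍20₎(1 + αΔT) = 0.6334 × (1 + 0.0038×168) = 1.038 Ω
V = IR = 11.7 × 1.038 = 12.1 V

12.1 V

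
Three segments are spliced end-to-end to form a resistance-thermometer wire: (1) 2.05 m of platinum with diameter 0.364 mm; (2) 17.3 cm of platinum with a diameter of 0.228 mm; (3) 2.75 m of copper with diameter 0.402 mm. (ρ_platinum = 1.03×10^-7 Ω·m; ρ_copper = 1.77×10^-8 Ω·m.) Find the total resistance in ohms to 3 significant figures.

2.85 Ω

Seg 1: A = π(d/2)² = π(1.8200e-04 m)² = 1.041e-07 m²
R_1 = (1.03×10^-7)(2.05)/(1.041e-07) = 2.029 Ω
Seg 2: A = π(d/2)² = π(1.1400e-04 m)² = 4.083e-08 m²
R_2 = (1.03×10^-7)(0.173)/(4.083e-08) = 0.4364 Ω
Seg 3: A = π(d/2)² = π(2.0100e-04 m)² = 1.269e-07 m²
R_3 = (1.77×10^-8)(2.75)/(1.269e-07) = 0.3835 Ω
R_total = R_1 + R_2 + R_3 = 2.85 Ω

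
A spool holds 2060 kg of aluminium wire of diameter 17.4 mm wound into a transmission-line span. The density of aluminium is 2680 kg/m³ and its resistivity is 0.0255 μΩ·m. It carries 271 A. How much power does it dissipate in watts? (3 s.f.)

ρ = 0.0255 μΩ·m = 2.55×10^-8 Ω·m
A = π(d/2)² = π(8.7000e-03 m)² = 2.3779e-04 m²
L = m/(density·A) = 2060/(2680×2.3779e-04) = 3233 m
R = ρL/A = (2.55×10^-8)(3233)/(2.3779e-04) = 0.3467 Ω
P = I²R = (271)² × 0.3467 = 25500 W

25500 W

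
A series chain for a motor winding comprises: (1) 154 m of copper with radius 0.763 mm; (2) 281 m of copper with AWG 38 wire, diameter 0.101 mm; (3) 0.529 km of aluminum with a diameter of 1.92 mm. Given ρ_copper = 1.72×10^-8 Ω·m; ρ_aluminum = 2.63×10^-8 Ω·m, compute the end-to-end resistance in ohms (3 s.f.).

610 Ω

Seg 1: A = πr² = π(7.6300e-04 m)² = 1.829e-06 m²
R_1 = (1.72×10^-8)(154)/(1.829e-06) = 1.448 Ω
Seg 2: A = π(0.101/2 mm)² = π(5.0500e-05 m)² = 8.012e-09 m²
R_2 = (1.72×10^-8)(281)/(8.012e-09) = 603.3 Ω
Seg 3: A = π(d/2)² = π(9.6000e-04 m)² = 2.895e-06 m²
R_3 = (2.63×10^-8)(529)/(2.895e-06) = 4.805 Ω
R_total = R_1 + R_2 + R_3 = 610 Ω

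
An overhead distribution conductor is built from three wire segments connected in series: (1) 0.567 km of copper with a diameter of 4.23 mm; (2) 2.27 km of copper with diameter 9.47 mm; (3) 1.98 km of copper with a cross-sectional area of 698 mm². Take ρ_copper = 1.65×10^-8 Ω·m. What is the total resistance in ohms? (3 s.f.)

1.24 Ω

Seg 1: A = π(d/2)² = π(2.1150e-03 m)² = 1.405e-05 m²
R_1 = (1.65×10^-8)(567)/(1.405e-05) = 0.6657 Ω
Seg 2: A = π(d/2)² = π(4.7350e-03 m)² = 7.044e-05 m²
R_2 = (1.65×10^-8)(2270)/(7.044e-05) = 0.5318 Ω
Seg 3: A = 698 mm² = 6.980e-04 m²
R_3 = (1.65×10^-8)(1980)/(6.980e-04) = 0.04681 Ω
R_total = R_1 + R_2 + R_3 = 1.24 Ω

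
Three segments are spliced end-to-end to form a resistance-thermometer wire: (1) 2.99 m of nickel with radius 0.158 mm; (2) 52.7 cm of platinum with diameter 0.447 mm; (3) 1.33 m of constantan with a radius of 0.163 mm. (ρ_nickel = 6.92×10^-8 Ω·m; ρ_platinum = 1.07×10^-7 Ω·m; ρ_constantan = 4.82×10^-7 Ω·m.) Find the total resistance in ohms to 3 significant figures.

Seg 1: A = πr² = π(1.5800e-04 m)² = 7.843e-08 m²
R_1 = (6.92×10^-8)(2.99)/(7.843e-08) = 2.638 Ω
Seg 2: A = π(d/2)² = π(2.2350e-04 m)² = 1.569e-07 m²
R_2 = (1.07×10^-7)(0.527)/(1.569e-07) = 0.3593 Ω
Seg 3: A = πr² = π(1.6300e-04 m)² = 8.347e-08 m²
R_3 = (4.82×10^-7)(1.33)/(8.347e-08) = 7.68 Ω
R_total = R_1 + R_2 + R_3 = 10.7 Ω

10.7 Ω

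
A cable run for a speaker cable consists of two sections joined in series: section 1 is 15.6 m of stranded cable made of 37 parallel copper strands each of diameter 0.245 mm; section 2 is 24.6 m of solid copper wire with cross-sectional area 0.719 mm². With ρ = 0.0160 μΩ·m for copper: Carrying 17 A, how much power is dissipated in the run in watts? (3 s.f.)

200 W

ρ = 0.0160 μΩ·m = 1.60×10^-8 Ω·m
Section 1: A_strand = π(1.2250e-04)² = 4.714e-08 m²; R₁ = ρL/(N·A_s) = (1.60×10^-8)(15.6)/(37×4.714e-08) = 0.1431 Ω
Section 2: A = 0.719 mm² = 7.190e-07 m²
R₂ = (1.60×10^-8)(24.6)/(7.190e-07) = 0.5474 Ω
R = R₁ + R₂ = 0.6905 Ω
P = I²R = (17)² × 0.6905 = 200 W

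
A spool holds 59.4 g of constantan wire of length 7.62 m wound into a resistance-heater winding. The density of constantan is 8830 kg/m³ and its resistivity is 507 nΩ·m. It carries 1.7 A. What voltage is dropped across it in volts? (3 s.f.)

ρ = 507 nΩ·m = 5.07×10^-7 Ω·m
A = m/(density·L) = 0.0594/(8830×7.62) = 8.8282e-07 m²
R = ρL/A = (5.07×10^-7)(7.62)/(8.8282e-07) = 4.376 Ω
V = IR = 1.7 × 4.376 = 7.44 V

7.44 V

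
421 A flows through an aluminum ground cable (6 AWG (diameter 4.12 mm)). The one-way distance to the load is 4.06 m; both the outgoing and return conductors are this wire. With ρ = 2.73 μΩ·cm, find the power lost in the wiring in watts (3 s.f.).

ρ = 2.73 μΩ·cm = 2.73×10^-8 Ω·m
A = π(4.12/2 mm)² = π(2.0600e-03 m)² = 1.333e-05 m²
Total conductor length (both ways) L = 2 × 4.06 = 8.12 m
R = ρL/A = (2.73×10^-8)(8.12)/(1.333e-05) = 0.01663 Ω
P = I²R = (421)² × 0.01663 = 2950 W

2950 W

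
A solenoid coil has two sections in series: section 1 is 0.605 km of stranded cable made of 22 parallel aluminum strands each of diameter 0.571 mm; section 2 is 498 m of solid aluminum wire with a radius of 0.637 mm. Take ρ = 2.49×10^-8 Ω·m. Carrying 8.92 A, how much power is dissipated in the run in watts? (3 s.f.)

987 W

Section 1: A_strand = π(2.8550e-04)² = 2.561e-07 m²; R₁ = ρL/(N·A_s) = (2.49×10^-8)(605)/(22×2.561e-07) = 2.674 Ω
Section 2: A = πr² = π(6.3700e-04 m)² = 1.275e-06 m²
R₂ = (2.49×10^-8)(498)/(1.275e-06) = 9.727 Ω
R = R₁ + R₂ = 12.4 Ω
P = I²R = (8.92)² × 12.4 = 987 W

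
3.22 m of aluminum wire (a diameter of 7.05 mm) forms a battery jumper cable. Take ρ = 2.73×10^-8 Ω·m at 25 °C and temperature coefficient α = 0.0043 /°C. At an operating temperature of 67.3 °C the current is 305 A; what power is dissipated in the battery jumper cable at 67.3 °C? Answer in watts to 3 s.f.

248 W

A = π(d/2)² = π(3.5250e-03 m)² = 3.904e-05 m²
R₍25₎ = ρL/A = (2.73×10^-8)(3.22)/(3.904e-05) = 0.002252 Ω
R₍67.3₎ = R₍25₎(1 + αΔT) = 0.002252 × (1 + 0.0043×42.3) = 0.002662 Ω
P = I²R = (305)² × 0.002662 = 248 W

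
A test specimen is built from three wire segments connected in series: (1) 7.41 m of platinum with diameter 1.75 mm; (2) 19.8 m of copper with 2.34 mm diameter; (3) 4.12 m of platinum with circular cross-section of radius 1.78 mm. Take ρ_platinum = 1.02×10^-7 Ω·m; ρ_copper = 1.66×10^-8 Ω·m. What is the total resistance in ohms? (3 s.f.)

0.433 Ω

Seg 1: A = π(d/2)² = π(8.7500e-04 m)² = 2.405e-06 m²
R_1 = (1.02×10^-7)(7.41)/(2.405e-06) = 0.3142 Ω
Seg 2: A = π(d/2)² = π(1.1700e-03 m)² = 4.301e-06 m²
R_2 = (1.66×10^-8)(19.8)/(4.301e-06) = 0.07643 Ω
Seg 3: A = πr² = π(1.7800e-03 m)² = 9.954e-06 m²
R_3 = (1.02×10^-7)(4.12)/(9.954e-06) = 0.04222 Ω
R_total = R_1 + R_2 + R_3 = 0.433 Ω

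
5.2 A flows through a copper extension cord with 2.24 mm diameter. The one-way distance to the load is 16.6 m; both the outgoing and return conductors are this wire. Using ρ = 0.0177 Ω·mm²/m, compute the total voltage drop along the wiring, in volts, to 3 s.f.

ρ = 0.0177 Ω·mm²/m = 1.77×10^-8 Ω·m
A = π(d/2)² = π(1.1200e-03 m)² = 3.941e-06 m²
Total conductor length (both ways) L = 2 × 16.6 = 33.2 m
R = ρL/A = (1.77×10^-8)(33.2)/(3.941e-06) = 0.1491 Ω
V = IR = 5.2 × 0.1491 = 0.775 V

0.775 V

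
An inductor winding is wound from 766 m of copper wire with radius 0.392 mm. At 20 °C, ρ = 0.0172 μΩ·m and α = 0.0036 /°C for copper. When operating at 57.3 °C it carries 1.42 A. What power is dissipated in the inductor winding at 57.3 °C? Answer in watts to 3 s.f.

ρ = 0.0172 μΩ·m = 1.72×10^-8 Ω·m
A = πr² = π(3.9200e-04 m)² = 4.827e-07 m²
R₍20₎ = ρL/A = (1.72×10^-8)(766)/(4.827e-07) = 27.29 Ω
R₍57.3₎ = R₍20₎(1 + αΔT) = 27.29 × (1 + 0.0036×37.3) = 30.96 Ω
P = I²R = (1.42)² × 30.96 = 62.4 W

62.4 W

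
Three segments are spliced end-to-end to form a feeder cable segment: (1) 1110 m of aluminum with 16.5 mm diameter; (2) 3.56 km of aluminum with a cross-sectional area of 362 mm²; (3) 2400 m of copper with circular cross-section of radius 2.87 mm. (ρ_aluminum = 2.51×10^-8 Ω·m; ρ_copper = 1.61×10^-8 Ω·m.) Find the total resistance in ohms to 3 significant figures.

Seg 1: A = π(d/2)² = π(8.2500e-03 m)² = 2.138e-04 m²
R_1 = (2.51×10^-8)(1110)/(2.138e-04) = 0.1303 Ω
Seg 2: A = 362 mm² = 3.620e-04 m²
R_2 = (2.51×10^-8)(3560)/(3.620e-04) = 0.2468 Ω
Seg 3: A = πr² = π(2.8700e-03 m)² = 2.588e-05 m²
R_3 = (1.61×10^-8)(2400)/(2.588e-05) = 1.493 Ω
R_total = R_1 + R_2 + R_3 = 1.87 Ω

1.87 Ω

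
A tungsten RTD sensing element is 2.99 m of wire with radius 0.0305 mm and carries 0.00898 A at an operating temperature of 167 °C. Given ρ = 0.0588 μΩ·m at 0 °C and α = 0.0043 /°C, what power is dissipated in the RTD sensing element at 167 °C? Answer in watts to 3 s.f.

ρ = 0.0588 μΩ·m = 5.88×10^-8 Ω·m
A = πr² = π(3.0500e-05 m)² = 2.922e-09 m²
R₍0₎ = ρL/A = (5.88×10^-8)(2.99)/(2.922e-09) = 60.16 Ω
R₍167₎ = R₍0₎(1 + αΔT) = 60.16 × (1 + 0.0043×167) = 103.4 Ω
P = I²R = (0.00898)² × 103.4 = 0.00833 W

0.00833 W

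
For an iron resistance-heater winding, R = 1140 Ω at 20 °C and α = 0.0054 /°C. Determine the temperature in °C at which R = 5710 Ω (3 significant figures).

762 °C

R = R₀(1 + α(T − T₀)) ⇒ T = T₀ + (R/R₀ − 1)/α
T = 20 + (5710/1140 − 1)/0.0054 = 20 + (4.009)/0.0054 = 762 °C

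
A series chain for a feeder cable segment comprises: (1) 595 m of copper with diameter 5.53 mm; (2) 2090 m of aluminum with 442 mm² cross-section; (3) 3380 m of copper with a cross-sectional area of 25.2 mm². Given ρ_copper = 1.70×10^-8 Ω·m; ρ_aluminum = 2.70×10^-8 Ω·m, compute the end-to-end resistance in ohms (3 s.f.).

2.83 Ω

Seg 1: A = π(d/2)² = π(2.7650e-03 m)² = 2.402e-05 m²
R_1 = (1.70×10^-8)(595)/(2.402e-05) = 0.4211 Ω
Seg 2: A = 442 mm² = 4.420e-04 m²
R_2 = (2.70×10^-8)(2090)/(4.420e-04) = 0.1277 Ω
Seg 3: A = 25.2 mm² = 2.520e-05 m²
R_3 = (1.70×10^-8)(3380)/(2.520e-05) = 2.28 Ω
R_total = R_1 + R_2 + R_3 = 2.83 Ω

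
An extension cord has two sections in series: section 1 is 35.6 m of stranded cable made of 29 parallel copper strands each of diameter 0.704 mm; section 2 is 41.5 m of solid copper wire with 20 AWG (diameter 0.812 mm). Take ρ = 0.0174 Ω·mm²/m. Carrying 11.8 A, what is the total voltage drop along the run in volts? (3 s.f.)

17.1 V

ρ = 0.0174 Ω·mm²/m = 1.74×10^-8 Ω·m
Section 1: A_strand = π(3.5200e-04)² = 3.893e-07 m²; R₁ = ρL/(N·A_s) = (1.74×10^-8)(35.6)/(29×3.893e-07) = 0.05487 Ω
Section 2: A = π(0.812/2 mm)² = π(4.0600e-04 m)² = 5.178e-07 m²
R₂ = (1.74×10^-8)(41.5)/(5.178e-07) = 1.394 Ω
R = R₁ + R₂ = 1.449 Ω
V = IR = 11.8 × 1.449 = 17.1 V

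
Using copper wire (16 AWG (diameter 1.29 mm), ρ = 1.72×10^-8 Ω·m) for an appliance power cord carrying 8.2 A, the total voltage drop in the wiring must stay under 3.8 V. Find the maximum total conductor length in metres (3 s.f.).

35.2 m

A = π(1.29/2 mm)² = π(6.4500e-04 m)² = 1.307e-06 m²
L_max = V_max·A/(1·ρI) = (3.8)(1.307e-06)/(1.72×10^-8×8.2) = 35.2 m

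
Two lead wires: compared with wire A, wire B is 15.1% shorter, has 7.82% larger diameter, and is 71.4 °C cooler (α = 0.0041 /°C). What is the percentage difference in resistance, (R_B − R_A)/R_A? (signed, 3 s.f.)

-48.3%

R ∝ ρL/d² with ρ ∝ (1+αΔT), so R_B/R_A = (1 − 15.1/100) × (1 + 7.82/100)⁻² × (1 − 0.0041×71.4)
= 0.849 × 0.8602 × 0.7073 = 0.5165
(R_B − R_A)/R_A = 0.5165 − 1 = -48.3%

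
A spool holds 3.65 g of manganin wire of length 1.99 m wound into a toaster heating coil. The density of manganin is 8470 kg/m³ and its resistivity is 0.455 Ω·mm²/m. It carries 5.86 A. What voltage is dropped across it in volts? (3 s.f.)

ρ = 0.455 Ω·mm²/m = 4.55×10^-7 Ω·m
A = m/(density·L) = 0.00365/(8470×1.99) = 2.1655e-07 m²
R = ρL/A = (4.55×10^-7)(1.99)/(2.1655e-07) = 4.181 Ω
V = IR = 5.86 × 4.181 = 24.5 V

24.5 V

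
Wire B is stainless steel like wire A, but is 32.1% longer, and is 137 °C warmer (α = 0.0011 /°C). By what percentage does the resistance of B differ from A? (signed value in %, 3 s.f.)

R ∝ ρL/d² with ρ ∝ (1+αΔT), so R_B/R_A = (1 + 32.1/100) × (1 + 0.0011×137)
= 1.321 × 1.151 = 1.52
(R_B − R_A)/R_A = 1.52 − 1 = 52.0%

52.0%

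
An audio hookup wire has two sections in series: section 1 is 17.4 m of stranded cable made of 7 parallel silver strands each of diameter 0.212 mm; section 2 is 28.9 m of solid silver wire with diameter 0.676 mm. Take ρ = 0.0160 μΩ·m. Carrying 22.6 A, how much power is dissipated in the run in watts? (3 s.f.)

1230 W

ρ = 0.0160 μΩ·m = 1.60×10^-8 Ω·m
Section 1: A_strand = π(1.0600e-04)² = 3.530e-08 m²; R₁ = ρL/(N·A_s) = (1.60×10^-8)(17.4)/(7×3.530e-08) = 1.127 Ω
Section 2: A = π(d/2)² = π(3.3800e-04 m)² = 3.589e-07 m²
R₂ = (1.60×10^-8)(28.9)/(3.589e-07) = 1.288 Ω
R = R₁ + R₂ = 2.415 Ω
P = I²R = (22.6)² × 2.415 = 1230 W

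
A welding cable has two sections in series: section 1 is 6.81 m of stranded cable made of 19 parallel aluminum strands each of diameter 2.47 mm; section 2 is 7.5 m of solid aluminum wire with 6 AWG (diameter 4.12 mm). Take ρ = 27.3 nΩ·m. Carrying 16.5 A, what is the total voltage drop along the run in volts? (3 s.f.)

ρ = 27.3 nΩ·m = 2.73×10^-8 Ω·m
Section 1: A_strand = π(1.2350e-03)² = 4.792e-06 m²; R₁ = ρL/(N·A_s) = (2.73×10^-8)(6.81)/(19×4.792e-06) = 0.002042 Ω
Section 2: A = π(4.12/2 mm)² = π(2.0600e-03 m)² = 1.333e-05 m²
R₂ = (2.73×10^-8)(7.5)/(1.333e-05) = 0.01536 Ω
R = R₁ + R₂ = 0.0174 Ω
V = IR = 16.5 × 0.0174 = 0.287 V

0.287 V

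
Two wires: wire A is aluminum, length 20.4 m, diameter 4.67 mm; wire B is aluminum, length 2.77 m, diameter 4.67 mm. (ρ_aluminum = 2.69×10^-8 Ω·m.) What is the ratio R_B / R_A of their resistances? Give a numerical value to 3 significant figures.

R ∝ ρL/d², so R_B/R_A = (L_B/L_A)
= (2.77/20.4) = 0.136

0.136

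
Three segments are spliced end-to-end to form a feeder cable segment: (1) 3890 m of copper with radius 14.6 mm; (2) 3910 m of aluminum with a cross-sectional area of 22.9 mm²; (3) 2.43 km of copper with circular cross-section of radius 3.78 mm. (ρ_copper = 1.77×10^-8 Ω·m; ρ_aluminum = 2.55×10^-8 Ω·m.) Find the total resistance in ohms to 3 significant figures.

5.41 Ω

Seg 1: A = πr² = π(1.4600e-02 m)² = 6.697e-04 m²
R_1 = (1.77×10^-8)(3890)/(6.697e-04) = 0.1028 Ω
Seg 2: A = 22.9 mm² = 2.290e-05 m²
R_2 = (2.55×10^-8)(3910)/(2.290e-05) = 4.354 Ω
Seg 3: A = πr² = π(3.7800e-03 m)² = 4.489e-05 m²
R_3 = (1.77×10^-8)(2430)/(4.489e-05) = 0.9582 Ω
R_total = R_1 + R_2 + R_3 = 5.41 Ω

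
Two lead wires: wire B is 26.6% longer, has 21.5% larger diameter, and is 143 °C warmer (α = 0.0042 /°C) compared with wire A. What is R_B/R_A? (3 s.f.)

R ∝ ρL/d² with ρ ∝ (1+αΔT), so R_B/R_A = (1 + 26.6/100) × (1 + 21.5/100)⁻² × (1 + 0.0042×143)
= 1.266 × 0.6774 × 1.601 = 1.37

1.37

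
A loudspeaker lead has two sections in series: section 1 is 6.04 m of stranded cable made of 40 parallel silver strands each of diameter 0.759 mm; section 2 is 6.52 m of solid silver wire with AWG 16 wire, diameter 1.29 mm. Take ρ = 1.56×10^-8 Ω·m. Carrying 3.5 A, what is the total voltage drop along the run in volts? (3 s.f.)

0.291 V

Section 1: A_strand = π(3.7950e-04)² = 4.525e-07 m²; R₁ = ρL/(N·A_s) = (1.56×10^-8)(6.04)/(40×4.525e-07) = 0.005206 Ω
Section 2: A = π(1.29/2 mm)² = π(6.4500e-04 m)² = 1.307e-06 m²
R₂ = (1.56×10^-8)(6.52)/(1.307e-06) = 0.07782 Ω
R = R₁ + R₂ = 0.08303 Ω
V = IR = 3.5 × 0.08303 = 0.291 V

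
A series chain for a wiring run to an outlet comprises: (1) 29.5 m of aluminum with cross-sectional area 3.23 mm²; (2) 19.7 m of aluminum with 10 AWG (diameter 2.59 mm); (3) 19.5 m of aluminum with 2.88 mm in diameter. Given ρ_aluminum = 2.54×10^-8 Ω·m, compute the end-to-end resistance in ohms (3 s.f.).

0.403 Ω

Seg 1: A = 3.23 mm² = 3.230e-06 m²
R_1 = (2.54×10^-8)(29.5)/(3.230e-06) = 0.232 Ω
Seg 2: A = π(2.59/2 mm)² = π(1.2950e-03 m)² = 5.269e-06 m²
R_2 = (2.54×10^-8)(19.7)/(5.269e-06) = 0.09498 Ω
Seg 3: A = π(d/2)² = π(1.4400e-03 m)² = 6.514e-06 m²
R_3 = (2.54×10^-8)(19.5)/(6.514e-06) = 0.07603 Ω
R_total = R_1 + R_2 + R_3 = 0.403 Ω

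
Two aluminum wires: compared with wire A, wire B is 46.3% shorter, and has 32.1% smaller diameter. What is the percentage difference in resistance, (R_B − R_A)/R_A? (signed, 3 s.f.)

16.5%

R ∝ L/d², so R_B/R_A = (1 − 46.3/100) × (1 − 32.1/100)⁻²
= 0.537 × 2.169 = 1.165
(R_B − R_A)/R_A = 1.165 − 1 = 16.5%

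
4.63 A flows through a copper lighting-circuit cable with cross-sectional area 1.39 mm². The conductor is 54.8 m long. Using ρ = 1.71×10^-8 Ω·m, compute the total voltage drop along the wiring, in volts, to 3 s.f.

A = 1.39 mm² = 1.390e-06 m²
R = ρL/A = (1.71×10^-8)(54.8)/(1.390e-06) = 0.6742 Ω
V = IR = 4.63 × 0.6742 = 3.12 V

3.12 V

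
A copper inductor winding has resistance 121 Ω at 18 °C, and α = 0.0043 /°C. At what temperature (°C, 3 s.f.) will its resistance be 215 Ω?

R = R₀(1 + α(T − T₀)) ⇒ T = T₀ + (R/R₀ − 1)/α
T = 18 + (215/121 − 1)/0.0043 = 18 + (0.7769)/0.0043 = 199 °C

199 °C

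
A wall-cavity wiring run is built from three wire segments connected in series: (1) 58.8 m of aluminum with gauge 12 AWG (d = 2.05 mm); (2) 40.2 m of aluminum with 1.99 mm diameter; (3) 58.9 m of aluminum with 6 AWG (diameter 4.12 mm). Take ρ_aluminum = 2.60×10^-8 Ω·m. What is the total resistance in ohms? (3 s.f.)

0.914 Ω

Seg 1: A = π(2.05/2 mm)² = π(1.0250e-03 m)² = 3.301e-06 m²
R_1 = (2.60×10^-8)(58.8)/(3.301e-06) = 0.4632 Ω
Seg 2: A = π(d/2)² = π(9.9500e-04 m)² = 3.110e-06 m²
R_2 = (2.60×10^-8)(40.2)/(3.110e-06) = 0.336 Ω
Seg 3: A = π(4.12/2 mm)² = π(2.0600e-03 m)² = 1.333e-05 m²
R_3 = (2.60×10^-8)(58.9)/(1.333e-05) = 0.1149 Ω
R_total = R_1 + R_2 + R_3 = 0.914 Ω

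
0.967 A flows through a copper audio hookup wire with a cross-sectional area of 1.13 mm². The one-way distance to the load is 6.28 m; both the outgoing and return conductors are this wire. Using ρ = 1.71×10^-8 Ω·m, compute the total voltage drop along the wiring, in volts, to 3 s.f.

0.184 V

A = 1.13 mm² = 1.130e-06 m²
Total conductor length (both ways) L = 2 × 6.28 = 12.56 m
R = ρL/A = (1.71×10^-8)(12.56)/(1.130e-06) = 0.1901 Ω
V = IR = 0.967 × 0.1901 = 0.184 V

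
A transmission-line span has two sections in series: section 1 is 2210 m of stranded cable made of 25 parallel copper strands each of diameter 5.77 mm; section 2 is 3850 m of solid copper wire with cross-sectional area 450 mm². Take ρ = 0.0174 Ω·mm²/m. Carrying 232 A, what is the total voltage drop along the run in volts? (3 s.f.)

ρ = 0.0174 Ω·mm²/m = 1.74×10^-8 Ω·m
Section 1: A_strand = π(2.8850e-03)² = 2.615e-05 m²; R₁ = ρL/(N·A_s) = (1.74×10^-8)(2210)/(25×2.615e-05) = 0.05882 Ω
Section 2: A = 450 mm² = 4.500e-04 m²
R₂ = (1.74×10^-8)(3850)/(4.500e-04) = 0.1489 Ω
R = R₁ + R₂ = 0.2077 Ω
V = IR = 232 × 0.2077 = 48.2 V

48.2 V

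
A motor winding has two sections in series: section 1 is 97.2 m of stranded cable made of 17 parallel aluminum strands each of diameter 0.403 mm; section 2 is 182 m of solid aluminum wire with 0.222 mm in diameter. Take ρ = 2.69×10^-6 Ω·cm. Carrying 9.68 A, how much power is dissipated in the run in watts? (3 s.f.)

ρ = 2.69×10^-6 Ω·cm = 2.69×10^-8 Ω·m
Section 1: A_strand = π(2.0150e-04)² = 1.276e-07 m²; R₁ = ρL/(N·A_s) = (2.69×10^-8)(97.2)/(17×1.276e-07) = 1.206 Ω
Section 2: A = π(d/2)² = π(1.1100e-04 m)² = 3.871e-08 m²
R₂ = (2.69×10^-8)(182)/(3.871e-08) = 126.5 Ω
R = R₁ + R₂ = 127.7 Ω
P = I²R = (9.68)² × 127.7 = 12000 W

12000 W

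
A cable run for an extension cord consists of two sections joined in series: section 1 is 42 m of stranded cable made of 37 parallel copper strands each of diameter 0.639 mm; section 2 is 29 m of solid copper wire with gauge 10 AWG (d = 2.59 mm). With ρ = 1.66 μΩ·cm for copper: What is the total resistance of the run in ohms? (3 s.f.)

0.150 Ω

ρ = 1.66 μΩ·cm = 1.66×10^-8 Ω·m
Section 1: A_strand = π(3.1950e-04)² = 3.207e-07 m²; R₁ = ρL/(N·A_s) = (1.66×10^-8)(42)/(37×3.207e-07) = 0.05876 Ω
Section 2: A = π(2.59/2 mm)² = π(1.2950e-03 m)² = 5.269e-06 m²
R₂ = (1.66×10^-8)(29)/(5.269e-06) = 0.09137 Ω
R = R₁ + R₂ = 0.150 Ω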